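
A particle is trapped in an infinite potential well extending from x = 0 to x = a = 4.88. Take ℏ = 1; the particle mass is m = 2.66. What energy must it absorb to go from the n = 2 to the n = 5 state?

ΔE = 1.64

E_n = n²π²ℏ²/(2ma²), so ΔE = (5² − 2²) π²ℏ²/(2ma²).
ΔE = 21 × π² / (2 × 2.66 × 4.88²) = 1.636.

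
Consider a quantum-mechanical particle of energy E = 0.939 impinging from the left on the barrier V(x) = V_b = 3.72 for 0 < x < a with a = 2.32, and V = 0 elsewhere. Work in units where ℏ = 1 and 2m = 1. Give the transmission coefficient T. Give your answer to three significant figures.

E < V_b: inside the barrier ψ ∝ e^{±κx} with κ = √(2m(V_b − E))/ℏ = 1.668.
κa = 3.869, sinh(κa) = 23.93.
Matching ψ, ψ′ at both faces gives T = [1 + V_b² sinh²(κa) / (4E(V_b − E))]⁻¹ = 1/759.9 = 0.00132.

T = 0.00132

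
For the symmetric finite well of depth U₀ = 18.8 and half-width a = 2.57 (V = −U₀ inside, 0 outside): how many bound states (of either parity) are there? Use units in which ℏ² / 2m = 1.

N = 8

Define the well-strength parameter z₀ = (a/ℏ)√(2mU₀) = 2.57 × √(2·0.5·18.8) = 11.14.
A new bound state (alternating even/odd) appears each time z₀ passes a multiple of π/2, so N = ⌊2z₀/π⌋ + 1 = ⌊7.094⌋ + 1 = 8.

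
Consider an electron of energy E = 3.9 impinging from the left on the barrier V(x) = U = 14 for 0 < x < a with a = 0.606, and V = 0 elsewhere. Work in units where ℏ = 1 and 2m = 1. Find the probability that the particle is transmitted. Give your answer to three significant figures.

T = 0.0666

E < U: inside the barrier ψ ∝ e^{±κx} with κ = √(2m(U − E))/ℏ = 3.178.
κa = 1.926, sinh(κa) = 3.358.
Matching ψ, ψ′ at both faces gives T = [1 + U² sinh²(κa) / (4E(U − E))]⁻¹ = 1/15.03 = 0.0666.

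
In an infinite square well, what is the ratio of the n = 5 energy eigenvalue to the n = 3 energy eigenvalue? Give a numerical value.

2.77778

Since E_n ∝ n², the ratio is (5/3)² = 2.77778.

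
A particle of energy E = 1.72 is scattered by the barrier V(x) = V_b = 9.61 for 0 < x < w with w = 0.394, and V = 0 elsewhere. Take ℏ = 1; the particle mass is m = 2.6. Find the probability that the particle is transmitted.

E < V_b: inside the barrier ψ ∝ e^{±κx} with κ = √(2m(V_b − E))/ℏ = 6.405.
κw = 2.524, sinh(κw) = 6.197.
The exact tunnelling result is T⁻¹ = 1 + V_b² sinh²(κw) / [4E(V_b − E)] = 66.34, so T = 0.0151.

T = 0.0151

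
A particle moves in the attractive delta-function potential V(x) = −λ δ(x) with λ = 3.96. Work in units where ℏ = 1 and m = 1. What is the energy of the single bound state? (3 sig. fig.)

E = -7.84

For x ≠ 0 the bound state is ψ ∝ e^{−κ|x|}; integrating the TISE across the delta gives the cusp condition 2κ = 2mλ/ℏ², so κ = 3.960.
Then E = −ℏ²κ²/(2m) = −mλ²/(2ℏ²) = -7.841.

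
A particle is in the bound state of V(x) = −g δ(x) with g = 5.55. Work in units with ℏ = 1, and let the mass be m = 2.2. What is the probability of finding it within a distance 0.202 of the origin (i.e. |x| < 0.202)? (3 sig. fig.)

P = 0.993

The normalised bound state is ψ = √κ e^{−κ|x|} with κ = mg/ℏ² = 12.21.
P(|x| < d) = ∫_{−d}^{d} κ e^{−2κ|x|} dx = 1 − e^{−2κd} = 1 − e^{−4.933} = 0.9928.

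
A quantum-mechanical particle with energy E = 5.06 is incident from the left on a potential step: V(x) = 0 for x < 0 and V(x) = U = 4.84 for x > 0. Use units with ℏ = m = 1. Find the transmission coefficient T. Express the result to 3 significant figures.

On each side the TISE gives plane waves with k = √(2m(E − V))/ℏ: k₁ = √(2·1·5.06) = 3.181, k₂ = √(2·1·0.22) = 0.6633.
Continuity of ψ and ψ′ at the step yields the reflection amplitude r = (k₁ − k₂)/(k₁ + k₂) = 0.6549; thus R = |r|² = 0.4289, T = 0.5711.

T = 0.571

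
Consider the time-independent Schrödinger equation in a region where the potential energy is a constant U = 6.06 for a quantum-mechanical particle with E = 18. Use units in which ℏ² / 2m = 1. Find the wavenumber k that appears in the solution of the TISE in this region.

With E > U the solution is oscillatory, ψ ∝ e^{±ikx} with k = √(2m(E − U))/ℏ.
k = √(2 × 0.5 × 11.94) = 3.455.

k = 3.46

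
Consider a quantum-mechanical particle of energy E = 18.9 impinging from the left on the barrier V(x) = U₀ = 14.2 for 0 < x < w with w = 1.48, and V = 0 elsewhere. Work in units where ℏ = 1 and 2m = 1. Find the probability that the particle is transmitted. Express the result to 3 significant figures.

E > U₀: inside the barrier k₂ = √(2m(E − U₀))/ℏ = 2.168, k₂w = 3.209.
Matching at both interfaces gives T⁻¹ = 1 + U₀² sin²(k₂w) / [4E(E − U₀)] = 1.003, hence T = 0.997.

T = 0.997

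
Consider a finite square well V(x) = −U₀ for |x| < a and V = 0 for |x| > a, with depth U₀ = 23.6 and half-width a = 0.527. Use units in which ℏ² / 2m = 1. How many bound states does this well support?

N = 2

Define the well-strength parameter z₀ = (a/ℏ)√(2mU₀) = 0.527 × √(2·0.5·23.6) = 2.560.
The even/odd transcendental equations gain one root per π/2 in z₀, giving N = 1 + ⌊2z₀/π⌋ = 1 + ⌊1.630⌋ = 2.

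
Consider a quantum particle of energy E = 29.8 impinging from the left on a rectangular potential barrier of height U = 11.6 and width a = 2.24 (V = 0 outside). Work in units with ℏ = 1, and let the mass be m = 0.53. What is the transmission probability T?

T = 0.990

Above the barrier the interior wavenumber is k₂ = √(2m(E − U))/ℏ = 4.392, giving phase k₂a = 9.839.
Matching at both interfaces gives T⁻¹ = 1 + U² sin²(k₂a) / [4E(E − U)] = 1.010, hence T = 0.990.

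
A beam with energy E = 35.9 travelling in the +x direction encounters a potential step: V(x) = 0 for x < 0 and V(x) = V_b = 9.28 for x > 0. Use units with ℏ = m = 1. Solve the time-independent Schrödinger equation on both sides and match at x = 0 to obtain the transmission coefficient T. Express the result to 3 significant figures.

On each side the TISE gives plane waves with k = √(2m(E − V))/ℏ: k₁ = √(2·1·35.9) = 8.473, k₂ = √(2·1·26.62) = 7.297.
Continuity of ψ and ψ′ at the step yields the reflection amplitude r = (k₁ − k₂)/(k₁ + k₂) = 0.07463; thus R = |r|² = 0.005570, T = 0.9944.

T = 0.994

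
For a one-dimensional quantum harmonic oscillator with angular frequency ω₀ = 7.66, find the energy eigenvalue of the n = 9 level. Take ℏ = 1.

The oscillator eigenvalues are E_n = ℏω₀(n + ½), so E_9 = 7.66 × 9.5 = 72.77.

E = 72.8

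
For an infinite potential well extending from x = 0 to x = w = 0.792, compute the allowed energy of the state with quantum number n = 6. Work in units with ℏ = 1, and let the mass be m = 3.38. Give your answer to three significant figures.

E = 83.8

The infinite-well eigenfunctions ψ_n = √(2/w) sin(nπx/w) vanish at both walls, giving E_n = n²π²ℏ²/(2mw²).
E_6 = 6² × π² / (2 × 3.38 × 0.792²) = 83.79.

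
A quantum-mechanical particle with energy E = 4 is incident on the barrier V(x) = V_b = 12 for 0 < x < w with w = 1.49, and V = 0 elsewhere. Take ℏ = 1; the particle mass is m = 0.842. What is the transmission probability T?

E < V_b: inside the barrier ψ ∝ e^{±κx} with κ = √(2m(V_b − E))/ℏ = 3.670.
κw = 5.469, sinh(κw) = 118.6.
The exact tunnelling result is T⁻¹ = 1 + V_b² sinh²(κw) / [4E(V_b − E)] = 15830, so T = 0.0000632.

T = 0.0000632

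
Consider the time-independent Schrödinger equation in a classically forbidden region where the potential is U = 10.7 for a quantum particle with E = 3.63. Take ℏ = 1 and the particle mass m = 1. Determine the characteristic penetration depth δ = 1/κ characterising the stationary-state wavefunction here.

δ = 0.266

Since E < U the TISE in this region is ψ'' = κ²ψ with κ = √(2m(U − E))/ℏ.
κ = √(2 × 1 × 7.07) = 3.760. The penetration depth is δ = 1/κ = 0.266.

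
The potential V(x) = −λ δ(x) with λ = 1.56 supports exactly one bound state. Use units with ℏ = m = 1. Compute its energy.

E = -1.22

The bound state is ψ(x) = √κ e^{−κ|x|}. The derivative jump ψ'(0⁺) − ψ'(0⁻) = −(2mλ/ℏ²)ψ(0) fixes κ = mλ/ℏ² = 1.560.
Then E = −ℏ²κ²/(2m) = −mλ²/(2ℏ²) = -1.217.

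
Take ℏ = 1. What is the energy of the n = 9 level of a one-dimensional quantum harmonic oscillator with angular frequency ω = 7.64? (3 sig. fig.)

The oscillator eigenvalues are E_n = ℏω(n + ½), so E_9 = 7.64 × 9.5 = 72.58.

E = 72.6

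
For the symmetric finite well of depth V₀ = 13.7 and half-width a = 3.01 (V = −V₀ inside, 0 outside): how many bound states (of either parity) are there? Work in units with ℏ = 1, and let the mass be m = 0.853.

N = 10

Define the well-strength parameter z₀ = (a/ℏ)√(2mV₀) = 3.01 × √(2·0.853·13.7) = 14.55.
A new bound state (alternating even/odd) appears each time z₀ passes a multiple of π/2, so N = ⌊2z₀/π⌋ + 1 = ⌊9.264⌋ + 1 = 10.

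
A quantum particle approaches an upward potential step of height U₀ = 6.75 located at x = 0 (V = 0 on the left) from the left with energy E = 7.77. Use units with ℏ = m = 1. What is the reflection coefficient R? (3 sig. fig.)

On each side the TISE gives plane waves with k = √(2m(E − V))/ℏ: k₁ = √(2·1·7.77) = 3.942, k₂ = √(2·1·1.02) = 1.428.
Matching ψ and ψ′ at x = 0 gives r = (k₁ − k₂)/(k₁ + k₂), so R = r² = 0.2191 and T = 1 − R = 0.7809.

R = 0.219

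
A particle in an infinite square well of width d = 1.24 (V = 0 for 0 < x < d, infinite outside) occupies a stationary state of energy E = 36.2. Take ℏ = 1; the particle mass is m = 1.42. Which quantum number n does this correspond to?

n = 4

For an infinite well E_n = n²π²ℏ²/(2md²), so n = (d/πℏ)√(2mE).
n = (1.24/π) × √(2 × 1.42 × 36.2) = 4.002 → n = 4.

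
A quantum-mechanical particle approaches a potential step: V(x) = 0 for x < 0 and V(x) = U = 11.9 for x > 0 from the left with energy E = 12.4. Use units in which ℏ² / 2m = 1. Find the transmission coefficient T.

T = 0.557

The wavenumbers are k₁ = √(2mE)/ℏ = 3.521 on the left and k₂ = √(2m(E − U))/ℏ = 0.7071 on the right.
Matching ψ and ψ′ at x = 0 gives r = (k₁ − k₂)/(k₁ + k₂), so R = r² = 0.4430 and T = 1 − R = 0.5570.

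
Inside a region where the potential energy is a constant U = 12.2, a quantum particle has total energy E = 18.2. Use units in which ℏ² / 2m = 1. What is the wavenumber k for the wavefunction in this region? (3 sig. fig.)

k = 2.45

With E > U the solution is oscillatory, ψ ∝ e^{±ikx} with k = √(2m(E − U))/ℏ.
k = √(2 × 0.5 × 6) = 2.449.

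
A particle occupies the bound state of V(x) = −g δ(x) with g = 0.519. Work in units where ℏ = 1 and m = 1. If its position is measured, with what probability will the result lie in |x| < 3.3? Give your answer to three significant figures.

The normalised bound state is ψ = √κ e^{−κ|x|} with κ = mg/ℏ² = 0.5190.
P(|x| < d) = ∫_{−d}^{d} κ e^{−2κ|x|} dx = 1 − e^{−2κd} = 1 − e^{−3.425} = 0.9675.

P = 0.967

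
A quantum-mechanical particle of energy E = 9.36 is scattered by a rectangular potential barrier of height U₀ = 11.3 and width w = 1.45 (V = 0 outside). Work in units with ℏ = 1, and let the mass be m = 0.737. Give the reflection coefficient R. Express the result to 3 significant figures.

Since E < U₀ the interior solution is evanescent with decay constant κ = √(2m(U₀ − E))/ℏ = 1.691.
κw = 2.452, sinh(κw) = 5.763.
The exact tunnelling result is T⁻¹ = 1 + U₀² sinh²(κw) / [4E(U₀ − E)] = 59.38, so T = 0.0168.
R = 1 − T = 0.983.

R = 0.983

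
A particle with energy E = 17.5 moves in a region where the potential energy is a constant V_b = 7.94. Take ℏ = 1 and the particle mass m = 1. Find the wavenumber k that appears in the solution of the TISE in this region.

With E > V_b the solution is oscillatory, ψ ∝ e^{±ikx} with k = √(2m(E − V_b))/ℏ.
k = √(2 × 1 × 9.56) = 4.373.

k = 4.37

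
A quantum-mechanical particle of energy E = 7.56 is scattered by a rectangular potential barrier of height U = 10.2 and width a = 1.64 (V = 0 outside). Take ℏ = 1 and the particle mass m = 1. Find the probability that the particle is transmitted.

T = 0.00164

Since E < U the interior solution is evanescent with decay constant κ = √(2m(U − E))/ℏ = 2.298.
κa = 3.768, sinh(κa) = 21.64.
Matching ψ, ψ′ at both faces gives T = [1 + U² sinh²(κa) / (4E(U − E))]⁻¹ = 1/611.5 = 0.00164.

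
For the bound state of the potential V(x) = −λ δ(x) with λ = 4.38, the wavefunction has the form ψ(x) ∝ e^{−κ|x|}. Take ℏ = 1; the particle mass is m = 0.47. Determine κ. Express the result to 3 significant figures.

κ = 2.06

Integrate −(ℏ²/2m)ψ'' − λδ(x)ψ = Eψ from −ε to +ε: the ψ'' term gives ψ'(0⁺) − ψ'(0⁻) and the δ term gives −(2mλ/ℏ²)ψ(0).
With ψ ∝ e^{−κ|x|} this yields −2κ = −2mλ/ℏ², so κ = mλ/ℏ² = 2.059.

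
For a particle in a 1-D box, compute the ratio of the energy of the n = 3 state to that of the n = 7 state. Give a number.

Since E_n ∝ n², the ratio is (3/7)² = 0.183673.

0.183673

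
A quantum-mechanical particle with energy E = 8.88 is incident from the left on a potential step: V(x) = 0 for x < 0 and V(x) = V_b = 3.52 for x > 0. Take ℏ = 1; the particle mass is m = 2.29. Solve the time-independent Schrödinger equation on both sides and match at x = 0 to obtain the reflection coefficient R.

On each side the TISE gives plane waves with k = √(2m(E − V))/ℏ: k₁ = √(2·2.29·8.88) = 6.377, k₂ = √(2·2.29·5.36) = 4.955.
Matching ψ and ψ′ at x = 0 gives r = (k₁ − k₂)/(k₁ + k₂), so R = r² = 0.01576 and T = 1 − R = 0.9842.

R = 0.0158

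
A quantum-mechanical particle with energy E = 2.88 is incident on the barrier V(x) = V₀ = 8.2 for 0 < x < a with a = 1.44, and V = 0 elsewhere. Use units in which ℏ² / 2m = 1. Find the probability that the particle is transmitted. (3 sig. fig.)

T = 0.00474

Since E < V₀ the interior solution is evanescent with decay constant κ = √(2m(V₀ − E))/ℏ = 2.307.
κa = 3.321, sinh(κa) = 13.83.
The exact tunnelling result is T⁻¹ = 1 + V₀² sinh²(κa) / [4E(V₀ − E)] = 210.9, so T = 0.00474.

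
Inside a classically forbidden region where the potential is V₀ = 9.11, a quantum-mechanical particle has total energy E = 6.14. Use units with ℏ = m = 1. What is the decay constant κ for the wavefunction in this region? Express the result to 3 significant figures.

κ = 2.44

Since E < V₀ the TISE in this region is ψ'' = κ²ψ with κ = √(2m(V₀ − E))/ℏ.
κ = √(2 × 1 × 2.97) = 2.437.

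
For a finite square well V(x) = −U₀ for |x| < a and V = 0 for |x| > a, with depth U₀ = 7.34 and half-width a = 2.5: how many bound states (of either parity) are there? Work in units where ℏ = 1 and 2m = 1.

N = 5

The dimensionless depth is z₀ = a√(2mU₀)/ℏ = 2.5 × √(7.340) = 6.773.
A new bound state (alternating even/odd) appears each time z₀ passes a multiple of π/2, so N = ⌊2z₀/π⌋ + 1 = ⌊4.312⌋ + 1 = 5.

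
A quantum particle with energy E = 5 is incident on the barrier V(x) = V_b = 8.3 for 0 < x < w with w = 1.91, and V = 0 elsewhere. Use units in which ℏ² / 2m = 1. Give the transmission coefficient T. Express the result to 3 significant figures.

Since E < V_b the interior solution is evanescent with decay constant κ = √(2m(V_b − E))/ℏ = 1.817.
κw = 3.470, sinh(κw) = 16.05.
Matching ψ, ψ′ at both faces gives T = [1 + V_b² sinh²(κw) / (4E(V_b − E))]⁻¹ = 1/269.8 = 0.00371.

T = 0.00371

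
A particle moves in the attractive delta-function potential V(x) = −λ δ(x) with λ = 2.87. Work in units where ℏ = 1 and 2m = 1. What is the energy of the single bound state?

E = -2.06

The bound state is ψ(x) = √κ e^{−κ|x|}. The derivative jump ψ'(0⁺) − ψ'(0⁻) = −(2mλ/ℏ²)ψ(0) fixes κ = mλ/ℏ² = 1.435.
Then E = −ℏ²κ²/(2m) = −mλ²/(2ℏ²) = -2.059.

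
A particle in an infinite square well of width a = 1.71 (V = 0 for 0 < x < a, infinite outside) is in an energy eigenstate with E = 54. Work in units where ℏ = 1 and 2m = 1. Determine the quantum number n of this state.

For an infinite well E_n = n²π²ℏ²/(2ma²), so n = (a/πℏ)√(2mE).
n = (1.71/π) × √(2 × 0.5 × 54) = 4.000 → n = 4.

n = 4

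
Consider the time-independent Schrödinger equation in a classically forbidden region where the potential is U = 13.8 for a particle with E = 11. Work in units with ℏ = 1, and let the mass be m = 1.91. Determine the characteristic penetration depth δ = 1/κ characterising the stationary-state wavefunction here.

δ = 0.306

Since E < U the TISE in this region is ψ'' = κ²ψ with κ = √(2m(U − E))/ℏ.
κ = √(2 × 1.91 × 2.8) = 3.270. The penetration depth is δ = 1/κ = 0.306.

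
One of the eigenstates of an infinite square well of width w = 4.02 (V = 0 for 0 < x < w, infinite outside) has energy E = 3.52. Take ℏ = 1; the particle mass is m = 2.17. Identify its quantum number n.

For an infinite well E_n = n²π²ℏ²/(2mw²), so n = (w/πℏ)√(2mE).
n = (4.02/π) × √(2 × 2.17 × 3.52) = 5.001 → n = 5.

n = 5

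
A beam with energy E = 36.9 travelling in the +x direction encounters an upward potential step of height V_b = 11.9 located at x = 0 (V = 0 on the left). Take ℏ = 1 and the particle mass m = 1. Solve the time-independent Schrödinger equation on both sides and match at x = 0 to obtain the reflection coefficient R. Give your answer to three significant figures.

On each side the TISE gives plane waves with k = √(2m(E − V))/ℏ: k₁ = √(2·1·36.9) = 8.591, k₂ = √(2·1·25) = 7.071.
Continuity of ψ and ψ′ at the step yields the reflection amplitude r = (k₁ − k₂)/(k₁ + k₂) = 0.09703; thus R = |r|² = 0.009414, T = 0.9906.

R = 0.00941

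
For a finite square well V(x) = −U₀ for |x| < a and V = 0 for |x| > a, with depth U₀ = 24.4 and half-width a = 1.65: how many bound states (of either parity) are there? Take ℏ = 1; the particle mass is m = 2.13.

N = 11

Define the well-strength parameter z₀ = (a/ℏ)√(2mU₀) = 1.65 × √(2·2.13·24.4) = 16.82.
The even/odd transcendental equations gain one root per π/2 in z₀, giving N = 1 + ⌊2z₀/π⌋ = 1 + ⌊10.71⌋ = 11.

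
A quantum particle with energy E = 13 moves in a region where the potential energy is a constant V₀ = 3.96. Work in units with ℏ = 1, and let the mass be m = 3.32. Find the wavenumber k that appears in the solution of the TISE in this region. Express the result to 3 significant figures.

With E > V₀ the solution is oscillatory, ψ ∝ e^{±ikx} with k = √(2m(E − V₀))/ℏ.
k = √(2 × 3.32 × 9.04) = 7.748.

k = 7.75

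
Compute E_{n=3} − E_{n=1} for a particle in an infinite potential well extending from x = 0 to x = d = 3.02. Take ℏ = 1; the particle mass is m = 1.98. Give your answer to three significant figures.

ΔE = 2.19

E_n = n²π²ℏ²/(2md²), so ΔE = (3² − 1²) π²ℏ²/(2md²).
ΔE = 8 × π² / (2 × 1.98 × 3.02²) = 2.186.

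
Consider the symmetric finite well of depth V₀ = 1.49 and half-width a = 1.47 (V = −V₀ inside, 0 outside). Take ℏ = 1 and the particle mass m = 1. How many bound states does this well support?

The dimensionless depth is z₀ = a√(2mV₀)/ℏ = 1.47 × √(2.980) = 2.538.
A new bound state (alternating even/odd) appears each time z₀ passes a multiple of π/2, so N = ⌊2z₀/π⌋ + 1 = ⌊1.615⌋ + 1 = 2.

N = 2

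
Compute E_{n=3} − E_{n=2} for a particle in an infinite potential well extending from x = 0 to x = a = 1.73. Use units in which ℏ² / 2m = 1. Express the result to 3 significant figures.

E_n = n²π²ℏ²/(2ma²), so ΔE = (3² − 2²) π²ℏ²/(2ma²).
ΔE = 5 × π² / (2 × 0.5 × 1.73²) = 16.49.

ΔE = 16.5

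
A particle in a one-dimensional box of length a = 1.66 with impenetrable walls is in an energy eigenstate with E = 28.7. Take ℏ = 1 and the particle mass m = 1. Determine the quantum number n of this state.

For an infinite well E_n = n²π²ℏ²/(2ma²), so n = (a/πℏ)√(2mE).
n = (1.66/π) × √(2 × 1 × 28.7) = 4.003 → n = 4.

n = 4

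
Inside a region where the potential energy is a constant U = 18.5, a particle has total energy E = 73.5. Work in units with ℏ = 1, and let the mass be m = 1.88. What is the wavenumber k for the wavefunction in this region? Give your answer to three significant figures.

With E > U the solution is oscillatory, ψ ∝ e^{±ikx} with k = √(2m(E − U))/ℏ.
k = √(2 × 1.88 × 55) = 14.38.

k = 14.4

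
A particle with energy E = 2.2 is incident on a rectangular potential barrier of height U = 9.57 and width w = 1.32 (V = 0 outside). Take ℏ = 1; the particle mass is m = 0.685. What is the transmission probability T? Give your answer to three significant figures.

E < U: inside the barrier ψ ∝ e^{±κx} with κ = √(2m(U − E))/ℏ = 3.178.
κw = 4.194, sinh(κw) = 33.15.
The exact tunnelling result is T⁻¹ = 1 + U² sinh²(κw) / [4E(U − E)] = 1553, so T = 0.000644.

T = 0.000644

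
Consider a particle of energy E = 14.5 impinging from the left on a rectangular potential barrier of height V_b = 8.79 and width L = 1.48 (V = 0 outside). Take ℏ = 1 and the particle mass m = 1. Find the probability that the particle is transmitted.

T = 0.823

Above the barrier the interior wavenumber is k₂ = √(2m(E − V_b))/ℏ = 3.379, giving phase k₂L = 5.001.
T = [1 + V_b² sin²(k₂L) / (4E(E − V_b))]⁻¹ = 1/1.214 = 0.823.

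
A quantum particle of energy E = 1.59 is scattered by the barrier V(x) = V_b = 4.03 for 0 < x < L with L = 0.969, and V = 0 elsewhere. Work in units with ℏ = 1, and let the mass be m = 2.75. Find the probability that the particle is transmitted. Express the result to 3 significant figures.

T = 0.00315

E < V_b: inside the barrier ψ ∝ e^{±κx} with κ = √(2m(V_b − E))/ℏ = 3.663.
κL = 3.550, sinh(κL) = 17.39.
Matching ψ, ψ′ at both faces gives T = [1 + V_b² sinh²(κL) / (4E(V_b − E))]⁻¹ = 1/317.4 = 0.00315.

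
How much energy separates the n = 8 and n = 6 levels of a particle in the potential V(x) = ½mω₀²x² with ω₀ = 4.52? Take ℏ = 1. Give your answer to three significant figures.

ΔE = 9.04

E_n = ℏω₀(n + ½), so ΔE = (8 − 6) ℏω₀ = 2 × 4.52 = 9.040.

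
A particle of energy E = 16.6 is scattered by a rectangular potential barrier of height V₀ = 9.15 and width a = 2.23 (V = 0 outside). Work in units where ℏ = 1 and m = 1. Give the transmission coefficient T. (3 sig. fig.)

T = 0.917

E > V₀: inside the barrier k₂ = √(2m(E − V₀))/ℏ = 3.860, k₂a = 8.608.
T = [1 + V₀² sin²(k₂a) / (4E(E − V₀))]⁻¹ = 1/1.090 = 0.917.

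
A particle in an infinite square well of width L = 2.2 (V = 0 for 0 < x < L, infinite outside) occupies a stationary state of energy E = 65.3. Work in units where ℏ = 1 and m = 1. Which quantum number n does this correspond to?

For an infinite well E_n = n²π²ℏ²/(2mL²), so n = (L/πℏ)√(2mE).
n = (2.2/π) × √(2 × 1 × 65.3) = 8.003 → n = 8.

n = 8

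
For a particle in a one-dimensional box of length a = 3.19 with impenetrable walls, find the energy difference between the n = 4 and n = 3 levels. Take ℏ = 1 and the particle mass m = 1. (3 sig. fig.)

ΔE = 3.39

E_n = n²π²ℏ²/(2ma²), so ΔE = (4² − 3²) π²ℏ²/(2ma²).
ΔE = 7 × π² / (2 × 1 × 3.19²) = 3.395.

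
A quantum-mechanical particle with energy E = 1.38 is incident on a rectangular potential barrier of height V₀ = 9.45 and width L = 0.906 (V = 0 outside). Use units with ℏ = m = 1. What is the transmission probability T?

E < V₀: inside the barrier ψ ∝ e^{±κx} with κ = √(2m(V₀ − E))/ℏ = 4.017.
κL = 3.640, sinh(κL) = 19.03.
The exact tunnelling result is T⁻¹ = 1 + V₀² sinh²(κL) / [4E(V₀ − E)] = 726.9, so T = 0.00138.

T = 0.00138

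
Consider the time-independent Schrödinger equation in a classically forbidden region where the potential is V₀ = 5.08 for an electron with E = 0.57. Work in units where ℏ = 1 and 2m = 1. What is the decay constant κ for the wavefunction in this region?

Since E < V₀ the TISE in this region is ψ'' = κ²ψ with κ = √(2m(V₀ − E))/ℏ.
κ = √(2 × 0.5 × 4.51) = 2.124.

κ = 2.12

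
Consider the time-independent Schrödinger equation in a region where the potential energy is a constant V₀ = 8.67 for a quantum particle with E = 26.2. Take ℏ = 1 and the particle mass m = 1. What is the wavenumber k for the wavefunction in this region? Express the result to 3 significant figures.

k = 5.92

With E > V₀ the solution is oscillatory, ψ ∝ e^{±ikx} with k = √(2m(E − V₀))/ℏ.
k = √(2 × 1 × 17.53) = 5.921.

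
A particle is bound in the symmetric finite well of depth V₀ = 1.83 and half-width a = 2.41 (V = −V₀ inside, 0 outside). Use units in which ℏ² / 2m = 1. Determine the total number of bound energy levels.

N = 3

The dimensionless depth is z₀ = a√(2mV₀)/ℏ = 2.41 × √(1.830) = 3.260.
The even/odd transcendental equations gain one root per π/2 in z₀, giving N = 1 + ⌊2z₀/π⌋ = 1 + ⌊2.075⌋ = 3.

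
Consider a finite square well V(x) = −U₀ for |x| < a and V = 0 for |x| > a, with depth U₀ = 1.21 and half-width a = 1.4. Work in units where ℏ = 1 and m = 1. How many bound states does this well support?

N = 2

Define the well-strength parameter z₀ = (a/ℏ)√(2mU₀) = 1.4 × √(2·1·1.21) = 2.178.
A new bound state (alternating even/odd) appears each time z₀ passes a multiple of π/2, so N = ⌊2z₀/π⌋ + 1 = ⌊1.386⌋ + 1 = 2.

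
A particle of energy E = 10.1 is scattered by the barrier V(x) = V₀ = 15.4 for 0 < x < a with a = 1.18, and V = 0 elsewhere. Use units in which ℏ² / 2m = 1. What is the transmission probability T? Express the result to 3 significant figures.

T = 0.0157

Since E < V₀ the interior solution is evanescent with decay constant κ = √(2m(V₀ − E))/ℏ = 2.302.
κa = 2.717, sinh(κa) = 7.531.
The exact tunnelling result is T⁻¹ = 1 + V₀² sinh²(κa) / [4E(V₀ − E)] = 63.82, so T = 0.0157.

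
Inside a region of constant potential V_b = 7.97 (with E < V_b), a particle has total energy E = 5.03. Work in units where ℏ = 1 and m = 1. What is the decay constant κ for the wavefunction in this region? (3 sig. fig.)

Since E < V_b the TISE in this region is ψ'' = κ²ψ with κ = √(2m(V_b − E))/ℏ.
κ = √(2 × 1 × 2.94) = 2.425.

κ = 2.42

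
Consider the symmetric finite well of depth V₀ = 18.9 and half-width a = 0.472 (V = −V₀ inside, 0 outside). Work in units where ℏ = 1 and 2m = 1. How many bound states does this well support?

Define the well-strength parameter z₀ = (a/ℏ)√(2mV₀) = 0.472 × √(2·0.5·18.9) = 2.052.
The even/odd transcendental equations gain one root per π/2 in z₀, giving N = 1 + ⌊2z₀/π⌋ = 1 + ⌊1.306⌋ = 2.

N = 2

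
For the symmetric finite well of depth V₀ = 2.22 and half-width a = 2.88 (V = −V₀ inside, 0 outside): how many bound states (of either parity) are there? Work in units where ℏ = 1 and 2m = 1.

The dimensionless depth is z₀ = a√(2mV₀)/ℏ = 2.88 × √(2.220) = 4.291.
The even/odd transcendental equations gain one root per π/2 in z₀, giving N = 1 + ⌊2z₀/π⌋ = 1 + ⌊2.732⌋ = 3.

N = 3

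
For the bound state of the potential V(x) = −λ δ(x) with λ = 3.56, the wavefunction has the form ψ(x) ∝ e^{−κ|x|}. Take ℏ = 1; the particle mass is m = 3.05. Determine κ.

Integrating the TISE across x = 0 gives the cusp condition ψ'(0⁺) − ψ'(0⁻) = −(2mλ/ℏ²)ψ(0).
With ψ ∝ e^{−κ|x|} this yields −2κ = −2mλ/ℏ², so κ = mλ/ℏ² = 10.86.

κ = 10.9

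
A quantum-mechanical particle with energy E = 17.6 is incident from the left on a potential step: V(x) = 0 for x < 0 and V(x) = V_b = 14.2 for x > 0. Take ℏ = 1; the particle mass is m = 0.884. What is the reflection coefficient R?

R = 0.152

The wavenumbers are k₁ = √(2mE)/ℏ = 5.578 on the left and k₂ = √(2m(E − V_b))/ℏ = 2.452 on the right.
Matching ψ and ψ′ at x = 0 gives r = (k₁ − k₂)/(k₁ + k₂), so R = r² = 0.1516 and T = 1 − R = 0.8484.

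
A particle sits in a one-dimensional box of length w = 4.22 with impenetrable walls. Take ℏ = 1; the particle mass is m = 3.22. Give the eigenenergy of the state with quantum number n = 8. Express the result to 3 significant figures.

Requiring ψ(0) = ψ(w) = 0 quantises k = nπ/w, hence E_n = ℏ²k²/2m = n²π²ℏ²/(2mw²).
E_8 = 8² × π² / (2 × 3.22 × 4.22²) = 5.508.

E = 5.51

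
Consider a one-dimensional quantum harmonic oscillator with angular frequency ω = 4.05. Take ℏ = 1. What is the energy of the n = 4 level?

E = 18.2

Using E_n = (n + ½)ℏω: E_4 = 4.5 × 4.05 = 18.23.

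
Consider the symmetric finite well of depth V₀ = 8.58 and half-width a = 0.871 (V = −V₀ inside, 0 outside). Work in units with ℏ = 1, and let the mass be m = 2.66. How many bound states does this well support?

N = 4

Define the well-strength parameter z₀ = (a/ℏ)√(2mV₀) = 0.871 × √(2·2.66·8.58) = 5.885.
A new bound state (alternating even/odd) appears each time z₀ passes a multiple of π/2, so N = ⌊2z₀/π⌋ + 1 = ⌊3.746⌋ + 1 = 4.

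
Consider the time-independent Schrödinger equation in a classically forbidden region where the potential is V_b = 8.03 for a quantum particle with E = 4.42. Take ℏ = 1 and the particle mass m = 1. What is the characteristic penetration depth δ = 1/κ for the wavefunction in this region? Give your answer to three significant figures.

δ = 0.372

Since E < V_b the TISE in this region is ψ'' = κ²ψ with κ = √(2m(V_b − E))/ℏ.
κ = √(2 × 1 × 3.61) = 2.687. The penetration depth is δ = 1/κ = 0.372.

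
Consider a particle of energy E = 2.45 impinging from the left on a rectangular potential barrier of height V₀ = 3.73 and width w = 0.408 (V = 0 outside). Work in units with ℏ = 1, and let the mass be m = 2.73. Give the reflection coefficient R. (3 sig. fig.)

R = 0.652

E < V₀: inside the barrier ψ ∝ e^{±κx} with κ = √(2m(V₀ − E))/ℏ = 2.644.
κw = 1.079, sinh(κw) = 1.300.
Matching ψ, ψ′ at both faces gives T = [1 + V₀² sinh²(κw) / (4E(V₀ − E))]⁻¹ = 1/2.875 = 0.348.
R = 1 − T = 0.652.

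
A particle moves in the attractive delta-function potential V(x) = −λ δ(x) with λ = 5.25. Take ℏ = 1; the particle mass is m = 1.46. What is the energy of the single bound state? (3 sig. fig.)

For x ≠ 0 the bound state is ψ ∝ e^{−κ|x|}; integrating the TISE across the delta gives the cusp condition 2κ = 2mλ/ℏ², so κ = 7.665.
Then E = −ℏ²κ²/(2m) = −mλ²/(2ℏ²) = -20.12.

E = -20.1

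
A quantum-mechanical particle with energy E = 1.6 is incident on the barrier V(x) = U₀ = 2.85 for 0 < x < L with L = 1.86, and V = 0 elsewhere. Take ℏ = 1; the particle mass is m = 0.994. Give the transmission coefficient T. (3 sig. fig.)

E < U₀: inside the barrier ψ ∝ e^{±κx} with κ = √(2m(U₀ − E))/ℏ = 1.576.
κL = 2.932, sinh(κL) = 9.357.
Matching ψ, ψ′ at both faces gives T = [1 + U₀² sinh²(κL) / (4E(U₀ − E))]⁻¹ = 1/89.89 = 0.0111.

T = 0.0111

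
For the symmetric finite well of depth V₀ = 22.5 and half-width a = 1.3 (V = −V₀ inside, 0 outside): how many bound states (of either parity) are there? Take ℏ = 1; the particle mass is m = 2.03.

N = 8

Define the well-strength parameter z₀ = (a/ℏ)√(2mV₀) = 1.3 × √(2·2.03·22.5) = 12.43.
The even/odd transcendental equations gain one root per π/2 in z₀, giving N = 1 + ⌊2z₀/π⌋ = 1 + ⌊7.910⌋ = 8.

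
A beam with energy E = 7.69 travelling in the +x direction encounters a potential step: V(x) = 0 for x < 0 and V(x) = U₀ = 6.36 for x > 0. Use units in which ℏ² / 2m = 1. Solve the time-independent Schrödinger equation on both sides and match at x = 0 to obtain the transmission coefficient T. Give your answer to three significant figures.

T = 0.830

On each side the TISE gives plane waves with k = √(2m(E − V))/ℏ: k₁ = √(2·½·7.69) = 2.773, k₂ = √(2·½·1.33) = 1.153.
Matching ψ and ψ′ at x = 0 gives r = (k₁ − k₂)/(k₁ + k₂), so R = r² = 0.1702 and T = 1 − R = 0.8298.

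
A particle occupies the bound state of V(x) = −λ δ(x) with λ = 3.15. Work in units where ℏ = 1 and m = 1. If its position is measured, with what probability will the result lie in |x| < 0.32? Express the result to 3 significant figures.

P = 0.867

The normalised bound state is ψ = √κ e^{−κ|x|} with κ = mλ/ℏ² = 3.150.
P(|x| < d) = ∫_{−d}^{d} κ e^{−2κ|x|} dx = 1 − e^{−2κd} = 1 − e^{−2.016} = 0.8668.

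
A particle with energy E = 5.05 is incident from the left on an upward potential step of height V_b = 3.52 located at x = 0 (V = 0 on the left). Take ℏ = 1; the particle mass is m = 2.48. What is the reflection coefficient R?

R = 0.0841

The wavenumbers are k₁ = √(2mE)/ℏ = 5.005 on the left and k₂ = √(2m(E − V_b))/ℏ = 2.755 on the right.
Continuity of ψ and ψ′ at the step yields the reflection amplitude r = (k₁ − k₂)/(k₁ + k₂) = 0.2900; thus R = |r|² = 0.08408, T = 0.9159.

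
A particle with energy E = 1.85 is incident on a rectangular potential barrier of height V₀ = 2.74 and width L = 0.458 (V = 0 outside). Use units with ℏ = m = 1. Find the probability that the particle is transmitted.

T = 0.675

Since E < V₀ the interior solution is evanescent with decay constant κ = √(2m(V₀ − E))/ℏ = 1.334.
κL = 0.6110, sinh(κL) = 0.6498.
Matching ψ, ψ′ at both faces gives T = [1 + V₀² sinh²(κL) / (4E(V₀ − E))]⁻¹ = 1/1.481 = 0.675.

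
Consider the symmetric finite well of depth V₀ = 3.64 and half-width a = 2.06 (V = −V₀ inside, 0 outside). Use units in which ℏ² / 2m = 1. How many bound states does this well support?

Define the well-strength parameter z₀ = (a/ℏ)√(2mV₀) = 2.06 × √(2·0.5·3.64) = 3.930.
A new bound state (alternating even/odd) appears each time z₀ passes a multiple of π/2, so N = ⌊2z₀/π⌋ + 1 = ⌊2.502⌋ + 1 = 3.

N = 3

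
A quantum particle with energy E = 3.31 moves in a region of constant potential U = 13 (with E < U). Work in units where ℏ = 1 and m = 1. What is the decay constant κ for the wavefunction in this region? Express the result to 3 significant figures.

Since E < U the TISE in this region is ψ'' = κ²ψ with κ = √(2m(U − E))/ℏ.
κ = √(2 × 1 × 9.69) = 4.402.

κ = 4.40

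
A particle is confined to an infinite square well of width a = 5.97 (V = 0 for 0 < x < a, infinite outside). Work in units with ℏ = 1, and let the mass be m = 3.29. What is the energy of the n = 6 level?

The infinite-well eigenfunctions ψ_n = √(2/a) sin(nπx/a) vanish at both walls, giving E_n = n²π²ℏ²/(2ma²).
E_6 = 6² × π² / (2 × 3.29 × 5.97²) = 1.515.

E = 1.52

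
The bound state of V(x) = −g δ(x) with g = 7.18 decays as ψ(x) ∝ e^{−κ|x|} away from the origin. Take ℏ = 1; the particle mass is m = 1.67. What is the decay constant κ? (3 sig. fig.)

Integrate −(ℏ²/2m)ψ'' − gδ(x)ψ = Eψ from −ε to +ε: the ψ'' term gives ψ'(0⁺) − ψ'(0⁻) and the δ term gives −(2mg/ℏ²)ψ(0).
With ψ ∝ e^{−κ|x|} this yields −2κ = −2mg/ℏ², so κ = mg/ℏ² = 11.99.

κ = 12.0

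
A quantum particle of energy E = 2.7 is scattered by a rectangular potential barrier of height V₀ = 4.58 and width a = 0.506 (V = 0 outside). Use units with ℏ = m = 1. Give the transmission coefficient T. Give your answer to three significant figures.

E < V₀: inside the barrier ψ ∝ e^{±κx} with κ = √(2m(V₀ − E))/ℏ = 1.939.
κa = 0.9812, sinh(κa) = 1.146.
Matching ψ, ψ′ at both faces gives T = [1 + V₀² sinh²(κa) / (4E(V₀ − E))]⁻¹ = 1/2.358 = 0.424.

T = 0.424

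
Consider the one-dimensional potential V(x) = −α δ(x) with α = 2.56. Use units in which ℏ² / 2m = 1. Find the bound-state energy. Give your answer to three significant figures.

E = -1.64

The bound state is ψ(x) = √κ e^{−κ|x|}. The derivative jump ψ'(0⁺) − ψ'(0⁻) = −(2mα/ℏ²)ψ(0) fixes κ = mα/ℏ² = 1.280.
Then E = −ℏ²κ²/(2m) = −mα²/(2ℏ²) = -1.638.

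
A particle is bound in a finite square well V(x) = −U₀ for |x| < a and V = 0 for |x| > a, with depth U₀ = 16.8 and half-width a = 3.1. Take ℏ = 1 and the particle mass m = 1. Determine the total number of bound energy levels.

Define the well-strength parameter z₀ = (a/ℏ)√(2mU₀) = 3.1 × √(2·1·16.8) = 17.97.
A new bound state (alternating even/odd) appears each time z₀ passes a multiple of π/2, so N = ⌊2z₀/π⌋ + 1 = ⌊11.44⌋ + 1 = 12.

N = 12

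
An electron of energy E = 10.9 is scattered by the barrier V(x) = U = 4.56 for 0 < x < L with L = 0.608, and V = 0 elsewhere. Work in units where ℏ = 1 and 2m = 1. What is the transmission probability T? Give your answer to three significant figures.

E > U: inside the barrier k₂ = √(2m(E − U))/ℏ = 2.518, k₂L = 1.531.
T = [1 + U² sin²(k₂L) / (4E(E − U))]⁻¹ = 1/1.075 = 0.930.

T = 0.930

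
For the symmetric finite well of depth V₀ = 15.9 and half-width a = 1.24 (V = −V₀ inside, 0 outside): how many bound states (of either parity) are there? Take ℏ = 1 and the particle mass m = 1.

N = 5

Define the well-strength parameter z₀ = (a/ℏ)√(2mV₀) = 1.24 × √(2·1·15.9) = 6.993.
A new bound state (alternating even/odd) appears each time z₀ passes a multiple of π/2, so N = ⌊2z₀/π⌋ + 1 = ⌊4.452⌋ + 1 = 5.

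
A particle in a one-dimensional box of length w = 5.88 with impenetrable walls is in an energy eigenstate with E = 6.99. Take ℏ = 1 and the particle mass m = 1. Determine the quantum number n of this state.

n = 7

For an infinite well E_n = n²π²ℏ²/(2mw²), so n = (w/πℏ)√(2mE).
n = (5.88/π) × √(2 × 1 × 6.99) = 6.998 → n = 7.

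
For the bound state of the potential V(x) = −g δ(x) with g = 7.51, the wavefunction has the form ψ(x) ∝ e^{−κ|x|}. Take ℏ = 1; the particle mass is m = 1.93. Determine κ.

Integrating the TISE across x = 0 gives the cusp condition ψ'(0⁺) − ψ'(0⁻) = −(2mg/ℏ²)ψ(0).
With ψ ∝ e^{−κ|x|} this yields −2κ = −2mg/ℏ², so κ = mg/ℏ² = 14.49.

κ = 14.5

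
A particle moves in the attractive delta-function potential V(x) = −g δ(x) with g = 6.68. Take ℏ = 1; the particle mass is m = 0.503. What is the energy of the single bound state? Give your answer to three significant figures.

E = -11.2

For x ≠ 0 the bound state is ψ ∝ e^{−κ|x|}; integrating the TISE across the delta gives the cusp condition 2κ = 2mg/ℏ², so κ = 3.360.
Then E = −ℏ²κ²/(2m) = −mg²/(2ℏ²) = -11.22.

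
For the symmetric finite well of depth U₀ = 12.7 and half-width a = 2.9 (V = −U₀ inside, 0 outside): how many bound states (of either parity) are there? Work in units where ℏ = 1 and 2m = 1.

N = 7

Define the well-strength parameter z₀ = (a/ℏ)√(2mU₀) = 2.9 × √(2·0.5·12.7) = 10.33.
The even/odd transcendental equations gain one root per π/2 in z₀, giving N = 1 + ⌊2z₀/π⌋ = 1 + ⌊6.579⌋ = 7.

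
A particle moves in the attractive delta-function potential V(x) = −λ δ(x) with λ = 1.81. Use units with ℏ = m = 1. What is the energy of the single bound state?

E = -1.64

The bound state is ψ(x) = √κ e^{−κ|x|}. The derivative jump ψ'(0⁺) − ψ'(0⁻) = −(2mλ/ℏ²)ψ(0) fixes κ = mλ/ℏ² = 1.810.
Then E = −ℏ²κ²/(2m) = −mλ²/(2ℏ²) = -1.638.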